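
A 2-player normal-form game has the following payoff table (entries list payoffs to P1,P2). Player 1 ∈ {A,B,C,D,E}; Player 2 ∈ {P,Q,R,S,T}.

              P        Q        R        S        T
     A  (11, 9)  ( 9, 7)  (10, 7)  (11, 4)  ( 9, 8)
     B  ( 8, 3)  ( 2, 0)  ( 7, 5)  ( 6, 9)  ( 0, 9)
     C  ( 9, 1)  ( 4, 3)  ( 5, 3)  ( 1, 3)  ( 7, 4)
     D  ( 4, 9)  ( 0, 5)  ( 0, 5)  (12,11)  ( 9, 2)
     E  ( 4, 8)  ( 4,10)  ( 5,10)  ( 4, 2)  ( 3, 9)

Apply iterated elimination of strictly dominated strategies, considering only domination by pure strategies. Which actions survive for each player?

P1 drop B (A beats it: P:11>8 Q:9>2 R:10>7 S:11>6 T:9>0)
P1 drop C (A beats it: P:11>9 Q:9>4 R:10>5 S:11>1 T:9>7)
P1 drop E (A beats it: P:11>4 Q:9>4 R:10>5 S:11>4 T:9>3)
P2 drop Q (P beats it: A:9>7 D:9>5)
P2 drop R (P beats it: A:9>7 D:9>5)
P2 drop T (P beats it: A:9>8 D:9>2)
P1→{A,D} P2→{P,S}

Remaining: P1:{A,D} P2:{P,S}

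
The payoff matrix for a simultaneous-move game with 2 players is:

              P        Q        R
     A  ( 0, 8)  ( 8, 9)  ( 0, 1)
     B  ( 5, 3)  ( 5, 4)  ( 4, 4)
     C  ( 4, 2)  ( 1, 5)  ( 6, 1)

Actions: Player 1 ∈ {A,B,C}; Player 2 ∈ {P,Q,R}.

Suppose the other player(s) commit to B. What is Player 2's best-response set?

P2 best: {Q,R}

u_2(P vs B) = 3
u_2(Q vs B) = 4
u_2(R vs B) = 4
max payoff 4 at {Q,R}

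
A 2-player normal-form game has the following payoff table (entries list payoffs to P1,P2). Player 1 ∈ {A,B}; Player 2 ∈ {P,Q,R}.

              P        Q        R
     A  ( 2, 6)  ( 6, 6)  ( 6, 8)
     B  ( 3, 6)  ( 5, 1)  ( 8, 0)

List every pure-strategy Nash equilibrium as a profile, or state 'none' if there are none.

(A,P): not NE [P1→B gives 3>2; P2→R gives 8>6]
(A,Q): not NE [P2→R gives 8>6]
(A,R): not NE [P1→B gives 8>6]
(B,P): NE
(B,Q): not NE [P1→A gives 6>5; P2→P gives 6>1]
(B,R): not NE [P2→P gives 6>0]

PSNE = {(B,P)}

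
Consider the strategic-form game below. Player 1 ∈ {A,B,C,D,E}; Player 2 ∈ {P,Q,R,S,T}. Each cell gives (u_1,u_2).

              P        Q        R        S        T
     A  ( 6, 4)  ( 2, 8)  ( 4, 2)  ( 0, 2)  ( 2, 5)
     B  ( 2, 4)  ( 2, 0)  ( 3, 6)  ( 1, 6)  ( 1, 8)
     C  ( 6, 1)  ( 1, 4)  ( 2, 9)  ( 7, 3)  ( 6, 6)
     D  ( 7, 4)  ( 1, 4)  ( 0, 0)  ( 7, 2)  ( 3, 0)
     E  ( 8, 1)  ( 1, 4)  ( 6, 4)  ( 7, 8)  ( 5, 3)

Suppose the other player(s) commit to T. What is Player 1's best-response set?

u_1(A vs T) = 2
u_1(B vs T) = 1
u_1(C vs T) = 6
u_1(D vs T) = 3
u_1(E vs T) = 5
max payoff 6 at {C}

BR_1 = {C}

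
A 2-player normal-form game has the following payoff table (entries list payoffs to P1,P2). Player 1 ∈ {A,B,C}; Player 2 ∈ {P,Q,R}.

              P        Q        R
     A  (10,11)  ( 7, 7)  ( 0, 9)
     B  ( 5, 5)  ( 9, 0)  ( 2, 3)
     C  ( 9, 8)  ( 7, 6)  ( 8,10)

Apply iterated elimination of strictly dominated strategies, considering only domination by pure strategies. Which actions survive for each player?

Survivors P1:{A,C} P2:{P,R}

P2 drop Q (P beats it: A:11>7 B:5>0 C:8>6)
P1 drop B (C beats it: P:9>5 R:8>2)
P1→{A,C} P2→{P,R}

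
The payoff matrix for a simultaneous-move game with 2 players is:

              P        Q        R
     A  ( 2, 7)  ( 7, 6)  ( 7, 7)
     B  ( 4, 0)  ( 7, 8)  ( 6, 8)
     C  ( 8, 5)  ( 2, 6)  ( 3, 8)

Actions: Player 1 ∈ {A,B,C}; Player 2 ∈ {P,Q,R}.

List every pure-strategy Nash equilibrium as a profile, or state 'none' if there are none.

PSNE = {(A,R), (B,Q)}

(A,P): not NE [P1→C gives 8>2]
(A,Q): not NE [P2→R gives 7>6]
(A,R): NE
(B,P): not NE [P1→C gives 8>4; P2→R gives 8>0]
(B,Q): NE
(B,R): not NE [P1→A gives 7>6]
(C,P): not NE [P2→R gives 8>5]
(C,Q): not NE [P1→B gives 7>2; P2→R gives 8>6]
(C,R): not NE [P1→A gives 7>3]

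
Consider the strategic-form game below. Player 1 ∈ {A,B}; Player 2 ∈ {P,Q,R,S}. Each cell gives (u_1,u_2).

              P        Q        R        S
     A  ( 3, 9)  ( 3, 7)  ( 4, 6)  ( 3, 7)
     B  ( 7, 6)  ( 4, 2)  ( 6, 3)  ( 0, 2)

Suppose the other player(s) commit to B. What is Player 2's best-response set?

P2 best: {P}

u_2(P vs B) = 6
u_2(Q vs B) = 2
u_2(R vs B) = 3
u_2(S vs B) = 2
max payoff 6 at {P}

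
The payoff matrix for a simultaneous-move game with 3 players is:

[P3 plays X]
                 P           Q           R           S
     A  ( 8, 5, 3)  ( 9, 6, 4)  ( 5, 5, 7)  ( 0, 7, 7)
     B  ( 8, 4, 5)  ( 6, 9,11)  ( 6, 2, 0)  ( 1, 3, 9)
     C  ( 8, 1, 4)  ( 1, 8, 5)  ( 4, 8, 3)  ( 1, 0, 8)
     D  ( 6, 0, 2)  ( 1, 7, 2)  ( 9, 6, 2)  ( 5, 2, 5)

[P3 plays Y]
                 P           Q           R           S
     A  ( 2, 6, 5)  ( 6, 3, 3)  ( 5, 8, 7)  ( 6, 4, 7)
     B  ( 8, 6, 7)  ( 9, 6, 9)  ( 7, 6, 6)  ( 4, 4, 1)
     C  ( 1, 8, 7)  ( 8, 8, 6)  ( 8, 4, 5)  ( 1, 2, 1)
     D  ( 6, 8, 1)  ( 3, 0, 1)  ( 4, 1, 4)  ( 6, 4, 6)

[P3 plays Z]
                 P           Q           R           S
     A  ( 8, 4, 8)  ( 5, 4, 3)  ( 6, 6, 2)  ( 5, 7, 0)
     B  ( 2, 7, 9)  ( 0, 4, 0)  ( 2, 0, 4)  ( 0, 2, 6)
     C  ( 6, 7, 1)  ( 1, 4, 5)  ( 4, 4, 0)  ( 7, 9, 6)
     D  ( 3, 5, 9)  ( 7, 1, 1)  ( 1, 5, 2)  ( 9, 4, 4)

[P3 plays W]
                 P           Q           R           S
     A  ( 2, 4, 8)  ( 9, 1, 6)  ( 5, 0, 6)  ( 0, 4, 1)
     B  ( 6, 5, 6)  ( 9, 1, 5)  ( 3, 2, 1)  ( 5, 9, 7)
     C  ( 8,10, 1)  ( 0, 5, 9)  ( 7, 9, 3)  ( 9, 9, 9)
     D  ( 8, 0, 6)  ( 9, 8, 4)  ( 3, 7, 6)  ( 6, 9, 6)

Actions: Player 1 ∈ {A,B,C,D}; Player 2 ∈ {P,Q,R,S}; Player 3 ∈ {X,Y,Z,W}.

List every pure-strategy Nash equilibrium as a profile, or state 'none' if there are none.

PSNE: ∅

(A,P,X): not NE [P2→S gives 7>5; P3→W gives 8>3]
(A,P,Y): not NE [P1→B gives 8>2; P2→R gives 8>6; P3→W gives 8>5]
(A,P,Z): not NE [P2→S gives 7>4]
(A,P,W): not NE [P1→D gives 8>2]
(A,Q,X): not NE [P2→S gives 7>6; P3→W gives 6>4]
(A,Q,Y): not NE [P1→B gives 9>6; P2→R gives 8>3; P3→W gives 6>3]
(A,Q,Z): not NE [P1→D gives 7>5; P2→S gives 7>4; P3→W gives 6>3]
(A,Q,W): not NE [P2→S gives 4>1]
(A,R,X): not NE [P1→D gives 9>5; P2→S gives 7>5]
(A,R,Y): not NE [P1→C gives 8>5]
(A,R,Z): not NE [P2→S gives 7>6; P3→Y gives 7>2]
(A,R,W): not NE [P1→C gives 7>5; P2→S gives 4>0; P3→Y gives 7>6]
(A,S,X): not NE [P1→D gives 5>0]
(A,S,Y): not NE [P2→R gives 8>4]
(A,S,Z): not NE [P1→D gives 9>5; P3→Y gives 7>0]
(A,S,W): not NE [P1→C gives 9>0; P3→Y gives 7>1]
(B,P,X): not NE [P2→Q gives 9>4; P3→Z gives 9>5]
(B,P,Y): not NE [P3→Z gives 9>7]
(B,P,Z): not NE [P1→A gives 8>2]
(B,P,W): not NE [P1→D gives 8>6; P2→S gives 9>5; P3→Z gives 9>6]
(B,Q,X): not NE [P1→A gives 9>6]
(B,Q,Y): not NE [P3→X gives 11>9]
(B,Q,Z): not NE [P1→D gives 7>0; P2→P gives 7>4; P3→X gives 11>0]
(B,Q,W): not NE [P2→S gives 9>1; P3→X gives 11>5]
(B,R,X): not NE [P1→D gives 9>6; P2→Q gives 9>2; P3→Y gives 6>0]
(B,R,Y): not NE [P1→C gives 8>7]
(B,R,Z): not NE [P1→A gives 6>2; P2→P gives 7>0; P3→Y gives 6>4]
(B,R,W): not NE [P1→C gives 7>3; P2→S gives 9>2; P3→Y gives 6>1]
(B,S,X): not NE [P1→D gives 5>1; P2→Q gives 9>3]
(B,S,Y): not NE [P1→D gives 6>4; P2→R gives 6>4; P3→X gives 9>1]
(B,S,Z): not NE [P1→D gives 9>0; P2→P gives 7>2; P3→X gives 9>6]
(B,S,W): not NE [P1→C gives 9>5; P3→X gives 9>7]
(C,P,X): not NE [P2→R gives 8>1; P3→Y gives 7>4]
(C,P,Y): not NE [P1→B gives 8>1]
(C,P,Z): not NE [P1→A gives 8>6; P2→S gives 9>7; P3→Y gives 7>1]
(C,P,W): not NE [P3→Y gives 7>1]
(C,Q,X): not NE [P1→A gives 9>1; P3→W gives 9>5]
(C,Q,Y): not NE [P1→B gives 9>8; P3→W gives 9>6]
(C,Q,Z): not NE [P1→D gives 7>1; P2→S gives 9>4; P3→W gives 9>5]
(C,Q,W): not NE [P1→D gives 9>0; P2→P gives 10>5]
(C,R,X): not NE [P1→D gives 9>4; P3→Y gives 5>3]
(C,R,Y): not NE [P2→Q gives 8>4]
(C,R,Z): not NE [P1→A gives 6>4; P2→S gives 9>4; P3→Y gives 5>0]
(C,R,W): not NE [P2→P gives 10>9; P3→Y gives 5>3]
(C,S,X): not NE [P1→D gives 5>1; P2→R gives 8>0; P3→W gives 9>8]
(C,S,Y): not NE [P1→D gives 6>1; P2→Q gives 8>2; P3→W gives 9>1]
(C,S,Z): not NE [P1→D gives 9>7; P3→W gives 9>6]
(C,S,W): not NE [P2→P gives 10>9]
(D,P,X): not NE [P1→C gives 8>6; P2→Q gives 7>0; P3→Z gives 9>2]
(D,P,Y): not NE [P1→B gives 8>6; P3→Z gives 9>1]
(D,P,Z): not NE [P1→A gives 8>3]
(D,P,W): not NE [P2→S gives 9>0; P3→Z gives 9>6]
(D,Q,X): not NE [P1→A gives 9>1; P3→W gives 4>2]
(D,Q,Y): not NE [P1→B gives 9>3; P2→P gives 8>0; P3→W gives 4>1]
(D,Q,Z): not NE [P2→R gives 5>1; P3→W gives 4>1]
(D,Q,W): not NE [P2→S gives 9>8]
(D,R,X): not NE [P2→Q gives 7>6; P3→W gives 6>2]
(D,R,Y): not NE [P1→C gives 8>4; P2→P gives 8>1; P3→W gives 6>4]
(D,R,Z): not NE [P1→A gives 6>1; P3→W gives 6>2]
(D,R,W): not NE [P1→C gives 7>3; P2→S gives 9>7]
(D,S,X): not NE [P2→Q gives 7>2; P3→W gives 6>5]
(D,S,Y): not NE [P2→P gives 8>4]
(D,S,Z): not NE [P2→R gives 5>4; P3→W gives 6>4]
(D,S,W): not NE [P1→C gives 9>6]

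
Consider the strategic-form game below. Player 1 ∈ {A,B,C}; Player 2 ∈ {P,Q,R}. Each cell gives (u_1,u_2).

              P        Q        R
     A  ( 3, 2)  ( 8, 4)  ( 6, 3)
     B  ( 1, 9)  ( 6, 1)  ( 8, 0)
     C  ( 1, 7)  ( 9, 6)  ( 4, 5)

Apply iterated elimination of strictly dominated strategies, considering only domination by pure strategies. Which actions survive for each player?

Survivors P1:{A,C} P2:{P,Q}

P2 drop R (Q beats it: A:4>3 B:1>0 C:6>5)
P1 drop B (A beats it: P:3>1 Q:8>6)
P1→{A,C} P2→{P,Q}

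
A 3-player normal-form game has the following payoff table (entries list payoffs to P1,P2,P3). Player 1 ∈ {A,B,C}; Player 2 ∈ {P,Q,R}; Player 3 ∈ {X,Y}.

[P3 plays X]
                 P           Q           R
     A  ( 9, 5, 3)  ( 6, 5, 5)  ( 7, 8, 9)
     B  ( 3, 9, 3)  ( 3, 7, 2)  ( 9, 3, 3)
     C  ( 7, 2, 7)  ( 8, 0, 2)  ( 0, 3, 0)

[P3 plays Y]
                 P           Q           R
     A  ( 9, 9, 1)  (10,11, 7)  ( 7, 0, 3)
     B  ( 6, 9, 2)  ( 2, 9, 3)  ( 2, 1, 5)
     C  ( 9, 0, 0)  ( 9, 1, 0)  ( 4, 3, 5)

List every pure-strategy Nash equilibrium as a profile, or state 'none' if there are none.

(A,P,X): not NE [P2→R gives 8>5]
(A,P,Y): not NE [P2→Q gives 11>9; P3→X gives 3>1]
(A,Q,X): not NE [P1→C gives 8>6; P2→R gives 8>5; P3→Y gives 7>5]
(A,Q,Y): NE
(A,R,X): not NE [P1→B gives 9>7]
(A,R,Y): not NE [P2→Q gives 11>0; P3→X gives 9>3]
(B,P,X): not NE [P1→A gives 9>3]
(B,P,Y): not NE [P1→C gives 9>6; P3→X gives 3>2]
(B,Q,X): not NE [P1→C gives 8>3; P2→P gives 9>7; P3→Y gives 3>2]
(B,Q,Y): not NE [P1→A gives 10>2]
(B,R,X): not NE [P2→P gives 9>3; P3→Y gives 5>3]
(B,R,Y): not NE [P1→A gives 7>2; P2→Q gives 9>1]
(C,P,X): not NE [P1→A gives 9>7; P2→R gives 3>2]
(C,P,Y): not NE [P2→R gives 3>0; P3→X gives 7>0]
(C,Q,X): not NE [P2→R gives 3>0]
(C,Q,Y): not NE [P1→A gives 10>9; P2→R gives 3>1; P3→X gives 2>0]
(C,R,X): not NE [P1→B gives 9>0; P3→Y gives 5>0]
(C,R,Y): not NE [P1→A gives 7>4]

NE set: (A,Q,Y)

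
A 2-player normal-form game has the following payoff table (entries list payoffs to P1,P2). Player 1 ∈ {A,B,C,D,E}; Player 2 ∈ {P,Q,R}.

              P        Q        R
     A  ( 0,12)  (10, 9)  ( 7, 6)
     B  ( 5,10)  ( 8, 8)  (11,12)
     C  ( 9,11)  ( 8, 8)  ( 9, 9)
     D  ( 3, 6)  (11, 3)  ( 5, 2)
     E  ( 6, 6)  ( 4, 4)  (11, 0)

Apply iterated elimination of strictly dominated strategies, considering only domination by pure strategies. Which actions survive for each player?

P2 drop Q (P beats it: A:12>9 B:10>8 C:11>8 D:6>3 E:6>4)
P1 drop A (B beats it: P:5>0 R:11>7)
P1 drop D (B beats it: P:5>3 R:11>5)
P1→{B,C,E} P2→{P,R}

IESDS → P1:{B,C,E} P2:{P,R}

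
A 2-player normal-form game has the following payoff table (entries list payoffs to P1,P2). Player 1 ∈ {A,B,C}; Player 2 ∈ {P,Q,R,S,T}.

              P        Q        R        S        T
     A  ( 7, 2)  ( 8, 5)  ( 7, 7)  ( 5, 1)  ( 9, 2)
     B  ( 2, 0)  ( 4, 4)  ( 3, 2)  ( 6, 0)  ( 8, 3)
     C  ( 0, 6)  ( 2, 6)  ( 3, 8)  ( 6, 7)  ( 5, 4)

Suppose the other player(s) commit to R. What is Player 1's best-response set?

u_1(A vs R) = 7
u_1(B vs R) = 3
u_1(C vs R) = 3
max payoff 7 at {A}

P1 best: {A}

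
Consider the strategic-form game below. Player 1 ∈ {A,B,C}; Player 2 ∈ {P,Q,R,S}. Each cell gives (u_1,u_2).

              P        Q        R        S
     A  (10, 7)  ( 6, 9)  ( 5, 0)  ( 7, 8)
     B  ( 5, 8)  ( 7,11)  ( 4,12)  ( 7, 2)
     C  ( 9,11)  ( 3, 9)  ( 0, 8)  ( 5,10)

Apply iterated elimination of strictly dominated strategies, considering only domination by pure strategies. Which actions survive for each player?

P1 drop C (A beats it: P:10>9 Q:6>3 R:5>0 S:7>5)
P2 drop P (Q beats it: A:9>7 B:11>8)
P2 drop S (Q beats it: A:9>8 B:11>2)
P1→{A,B} P2→{Q,R}

Remaining: P1:{A,B} P2:{Q,R}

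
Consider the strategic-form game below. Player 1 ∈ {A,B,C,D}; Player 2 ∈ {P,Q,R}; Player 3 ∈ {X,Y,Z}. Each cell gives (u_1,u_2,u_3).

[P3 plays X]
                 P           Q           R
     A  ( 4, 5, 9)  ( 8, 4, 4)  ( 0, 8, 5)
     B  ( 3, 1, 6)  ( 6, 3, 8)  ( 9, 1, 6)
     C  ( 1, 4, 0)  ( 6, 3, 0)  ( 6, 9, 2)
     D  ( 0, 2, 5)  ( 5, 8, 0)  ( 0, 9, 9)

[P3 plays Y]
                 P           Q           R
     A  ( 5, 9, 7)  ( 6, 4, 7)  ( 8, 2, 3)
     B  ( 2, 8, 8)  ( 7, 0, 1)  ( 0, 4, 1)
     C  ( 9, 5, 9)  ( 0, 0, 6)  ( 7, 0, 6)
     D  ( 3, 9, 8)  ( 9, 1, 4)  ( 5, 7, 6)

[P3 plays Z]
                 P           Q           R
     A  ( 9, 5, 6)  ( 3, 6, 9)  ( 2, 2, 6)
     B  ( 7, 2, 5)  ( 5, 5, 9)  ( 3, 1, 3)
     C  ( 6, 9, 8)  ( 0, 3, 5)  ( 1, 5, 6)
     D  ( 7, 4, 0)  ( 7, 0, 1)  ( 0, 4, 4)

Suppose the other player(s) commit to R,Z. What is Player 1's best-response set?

u_1(A vs R,Z) = 2
u_1(B vs R,Z) = 3
u_1(C vs R,Z) = 1
u_1(D vs R,Z) = 0
max payoff 3 at {B}

argmax u_1 = {B}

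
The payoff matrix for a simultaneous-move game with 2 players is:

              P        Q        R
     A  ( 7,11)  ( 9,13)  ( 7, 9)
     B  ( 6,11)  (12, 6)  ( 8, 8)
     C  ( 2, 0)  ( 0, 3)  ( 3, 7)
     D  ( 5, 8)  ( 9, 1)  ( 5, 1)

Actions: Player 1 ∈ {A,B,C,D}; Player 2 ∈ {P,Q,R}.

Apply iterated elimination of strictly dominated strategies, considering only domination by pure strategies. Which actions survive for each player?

IESDS → P1:{A,B} P2:{P,Q}

P1 drop C (A beats it: P:7>2 Q:9>0 R:7>3)
P1 drop D (B beats it: P:6>5 Q:12>9 R:8>5)
P2 drop R (P beats it: A:11>9 B:11>8)
P1→{A,B} P2→{P,Q}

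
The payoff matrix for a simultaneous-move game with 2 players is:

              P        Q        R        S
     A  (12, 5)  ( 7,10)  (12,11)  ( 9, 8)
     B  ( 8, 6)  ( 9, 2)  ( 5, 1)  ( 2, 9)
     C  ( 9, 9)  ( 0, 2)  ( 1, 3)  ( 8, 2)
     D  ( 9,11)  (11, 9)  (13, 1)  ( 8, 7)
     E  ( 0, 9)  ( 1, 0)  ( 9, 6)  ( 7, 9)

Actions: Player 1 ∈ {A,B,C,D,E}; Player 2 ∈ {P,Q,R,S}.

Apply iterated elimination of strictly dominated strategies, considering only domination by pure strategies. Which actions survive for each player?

P1 drop B (D beats it: P:9>8 Q:11>9 R:13>5 S:8>2)
P1 drop C (A beats it: P:12>9 Q:7>0 R:12>1 S:9>8)
P1 drop E (A beats it: P:12>0 Q:7>1 R:12>9 S:9>7)
P2 drop S (Q beats it: A:10>8 D:9>7)
P1→{A,D} P2→{P,Q,R}

Survivors P1:{A,D} P2:{P,Q,R}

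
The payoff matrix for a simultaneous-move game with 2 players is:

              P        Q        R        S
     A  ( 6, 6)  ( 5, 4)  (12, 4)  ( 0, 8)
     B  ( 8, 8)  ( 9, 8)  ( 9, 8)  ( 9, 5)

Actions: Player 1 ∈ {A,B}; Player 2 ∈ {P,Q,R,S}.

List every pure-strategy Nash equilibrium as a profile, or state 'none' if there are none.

NE set: (B,P), (B,Q)

(A,P): not NE [P1→B gives 8>6; P2→S gives 8>6]
(A,Q): not NE [P1→B gives 9>5; P2→S gives 8>4]
(A,R): not NE [P2→S gives 8>4]
(A,S): not NE [P1→B gives 9>0]
(B,P): NE
(B,Q): NE
(B,R): not NE [P1→A gives 12>9]
(B,S): not NE [P2→R gives 8>5]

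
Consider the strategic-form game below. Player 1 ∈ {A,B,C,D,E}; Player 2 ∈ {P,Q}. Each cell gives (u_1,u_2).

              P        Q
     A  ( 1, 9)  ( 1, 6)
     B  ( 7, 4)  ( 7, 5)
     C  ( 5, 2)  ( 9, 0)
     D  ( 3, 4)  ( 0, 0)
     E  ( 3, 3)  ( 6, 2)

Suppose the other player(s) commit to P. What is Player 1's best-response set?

BR_1 = {B}

u_1(A vs P) = 1
u_1(B vs P) = 7
u_1(C vs P) = 5
u_1(D vs P) = 3
u_1(E vs P) = 3
max payoff 7 at {B}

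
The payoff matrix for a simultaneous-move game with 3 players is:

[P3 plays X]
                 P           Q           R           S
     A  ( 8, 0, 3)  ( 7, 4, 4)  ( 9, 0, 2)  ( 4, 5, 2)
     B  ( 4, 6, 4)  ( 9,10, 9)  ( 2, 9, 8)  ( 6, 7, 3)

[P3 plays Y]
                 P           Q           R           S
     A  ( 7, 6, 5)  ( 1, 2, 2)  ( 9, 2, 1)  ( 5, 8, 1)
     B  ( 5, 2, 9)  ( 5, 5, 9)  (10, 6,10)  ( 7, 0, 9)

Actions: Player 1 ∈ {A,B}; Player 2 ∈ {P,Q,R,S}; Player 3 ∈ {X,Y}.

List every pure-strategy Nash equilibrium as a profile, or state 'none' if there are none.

Nash profiles: (B,Q,X), (B,R,Y)

(A,P,X): not NE [P2→S gives 5>0; P3→Y gives 5>3]
(A,P,Y): not NE [P2→S gives 8>6]
(A,Q,X): not NE [P1→B gives 9>7; P2→S gives 5>4]
(A,Q,Y): not NE [P1→B gives 5>1; P2→S gives 8>2; P3→X gives 4>2]
(A,R,X): not NE [P2→S gives 5>0]
(A,R,Y): not NE [P1→B gives 10>9; P2→S gives 8>2; P3→X gives 2>1]
(A,S,X): not NE [P1→B gives 6>4]
(A,S,Y): not NE [P1→B gives 7>5; P3→X gives 2>1]
(B,P,X): not NE [P1→A gives 8>4; P2→Q gives 10>6; P3→Y gives 9>4]
(B,P,Y): not NE [P1→A gives 7>5; P2→R gives 6>2]
(B,Q,X): NE
(B,Q,Y): not NE [P2→R gives 6>5]
(B,R,X): not NE [P1→A gives 9>2; P2→Q gives 10>9; P3→Y gives 10>8]
(B,R,Y): NE
(B,S,X): not NE [P2→Q gives 10>7; P3→Y gives 9>3]
(B,S,Y): not NE [P2→R gives 6>0]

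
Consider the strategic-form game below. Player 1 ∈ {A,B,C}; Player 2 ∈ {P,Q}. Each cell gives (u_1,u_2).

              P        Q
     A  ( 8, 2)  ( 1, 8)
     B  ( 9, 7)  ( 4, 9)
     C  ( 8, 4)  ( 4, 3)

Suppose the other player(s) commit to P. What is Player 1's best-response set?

P1 best: {B}

u_1(A vs P) = 8
u_1(B vs P) = 9
u_1(C vs P) = 8
max payoff 9 at {B}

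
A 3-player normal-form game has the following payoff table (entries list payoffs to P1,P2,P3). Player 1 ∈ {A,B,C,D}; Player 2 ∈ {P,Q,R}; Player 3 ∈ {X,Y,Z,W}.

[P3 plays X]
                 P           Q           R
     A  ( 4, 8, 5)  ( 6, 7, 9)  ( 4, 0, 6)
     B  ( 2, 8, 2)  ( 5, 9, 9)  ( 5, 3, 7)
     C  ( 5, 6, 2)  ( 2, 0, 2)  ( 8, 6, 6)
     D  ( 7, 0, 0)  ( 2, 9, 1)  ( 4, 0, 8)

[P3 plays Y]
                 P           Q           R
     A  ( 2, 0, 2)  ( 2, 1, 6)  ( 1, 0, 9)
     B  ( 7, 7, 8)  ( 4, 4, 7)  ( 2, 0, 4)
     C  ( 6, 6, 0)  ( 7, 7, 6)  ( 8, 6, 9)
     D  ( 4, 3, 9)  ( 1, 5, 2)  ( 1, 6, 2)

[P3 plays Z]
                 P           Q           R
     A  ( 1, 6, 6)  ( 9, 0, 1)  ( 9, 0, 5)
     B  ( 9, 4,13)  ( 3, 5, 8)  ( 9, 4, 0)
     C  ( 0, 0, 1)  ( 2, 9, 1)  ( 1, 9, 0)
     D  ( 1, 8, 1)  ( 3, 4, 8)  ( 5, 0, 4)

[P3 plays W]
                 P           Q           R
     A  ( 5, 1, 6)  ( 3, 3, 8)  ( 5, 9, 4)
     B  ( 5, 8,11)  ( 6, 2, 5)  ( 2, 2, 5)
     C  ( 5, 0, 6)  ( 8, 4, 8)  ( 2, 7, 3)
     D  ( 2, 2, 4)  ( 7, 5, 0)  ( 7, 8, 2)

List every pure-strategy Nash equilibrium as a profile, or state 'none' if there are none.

(A,P,X): not NE [P1→D gives 7>4; P3→W gives 6>5]
(A,P,Y): not NE [P1→B gives 7>2; P2→Q gives 1>0; P3→W gives 6>2]
(A,P,Z): not NE [P1→B gives 9>1]
(A,P,W): not NE [P2→R gives 9>1]
(A,Q,X): not NE [P2→P gives 8>7]
(A,Q,Y): not NE [P1→C gives 7>2; P3→X gives 9>6]
(A,Q,Z): not NE [P2→P gives 6>0; P3→X gives 9>1]
(A,Q,W): not NE [P1→C gives 8>3; P2→R gives 9>3; P3→X gives 9>8]
(A,R,X): not NE [P1→C gives 8>4; P2→P gives 8>0; P3→Y gives 9>6]
(A,R,Y): not NE [P1→C gives 8>1; P2→Q gives 1>0]
(A,R,Z): not NE [P2→P gives 6>0; P3→Y gives 9>5]
(A,R,W): not NE [P1→D gives 7>5; P3→Y gives 9>4]
(B,P,X): not NE [P1→D gives 7>2; P2→Q gives 9>8; P3→Z gives 13>2]
(B,P,Y): not NE [P3→Z gives 13>8]
(B,P,Z): not NE [P2→Q gives 5>4]
(B,P,W): not NE [P3→Z gives 13>11]
(B,Q,X): not NE [P1→A gives 6>5]
(B,Q,Y): not NE [P1→C gives 7>4; P2→P gives 7>4; P3→X gives 9>7]
(B,Q,Z): not NE [P1→A gives 9>3; P3→X gives 9>8]
(B,Q,W): not NE [P1→C gives 8>6; P2→P gives 8>2; P3→X gives 9>5]
(B,R,X): not NE [P1→C gives 8>5; P2→Q gives 9>3]
(B,R,Y): not NE [P1→C gives 8>2; P2→P gives 7>0; P3→X gives 7>4]
(B,R,Z): not NE [P2→Q gives 5>4; P3→X gives 7>0]
(B,R,W): not NE [P1→D gives 7>2; P2→P gives 8>2; P3→X gives 7>5]
(C,P,X): not NE [P1→D gives 7>5; P3→W gives 6>2]
(C,P,Y): not NE [P1→B gives 7>6; P2→Q gives 7>6; P3→W gives 6>0]
(C,P,Z): not NE [P1→B gives 9>0; P2→R gives 9>0; P3→W gives 6>1]
(C,P,W): not NE [P2→R gives 7>0]
(C,Q,X): not NE [P1→A gives 6>2; P2→R gives 6>0; P3→W gives 8>2]
(C,Q,Y): not NE [P3→W gives 8>6]
(C,Q,Z): not NE [P1→A gives 9>2; P3→W gives 8>1]
(C,Q,W): not NE [P2→R gives 7>4]
(C,R,X): not NE [P3→Y gives 9>6]
(C,R,Y): not NE [P2→Q gives 7>6]
(C,R,Z): not NE [P1→B gives 9>1; P3→Y gives 9>0]
(C,R,W): not NE [P1→D gives 7>2; P3→Y gives 9>3]
(D,P,X): not NE [P2→Q gives 9>0; P3→Y gives 9>0]
(D,P,Y): not NE [P1→B gives 7>4; P2→R gives 6>3]
(D,P,Z): not NE [P1→B gives 9>1; P3→Y gives 9>1]
(D,P,W): not NE [P1→C gives 5>2; P2→R gives 8>2; P3→Y gives 9>4]
(D,Q,X): not NE [P1→A gives 6>2; P3→Z gives 8>1]
(D,Q,Y): not NE [P1→C gives 7>1; P2→R gives 6>5; P3→Z gives 8>2]
(D,Q,Z): not NE [P1→A gives 9>3; P2→P gives 8>4]
(D,Q,W): not NE [P1→C gives 8>7; P2→R gives 8>5; P3→Z gives 8>0]
(D,R,X): not NE [P1→C gives 8>4; P2→Q gives 9>0]
(D,R,Y): not NE [P1→C gives 8>1; P3→X gives 8>2]
(D,R,Z): not NE [P1→B gives 9>5; P2→P gives 8>0; P3→X gives 8>4]
(D,R,W): not NE [P3→X gives 8>2]

No pure NE.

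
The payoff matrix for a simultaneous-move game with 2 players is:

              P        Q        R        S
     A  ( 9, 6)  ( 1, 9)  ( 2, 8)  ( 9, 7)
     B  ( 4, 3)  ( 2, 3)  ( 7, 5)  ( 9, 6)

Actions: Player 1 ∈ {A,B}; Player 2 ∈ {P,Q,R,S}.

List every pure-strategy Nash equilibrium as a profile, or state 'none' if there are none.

(A,P): not NE [P2→Q gives 9>6]
(A,Q): not NE [P1→B gives 2>1]
(A,R): not NE [P1→B gives 7>2; P2→Q gives 9>8]
(A,S): not NE [P2→Q gives 9>7]
(B,P): not NE [P1→A gives 9>4; P2→S gives 6>3]
(B,Q): not NE [P2→S gives 6>3]
(B,R): not NE [P2→S gives 6>5]
(B,S): NE

PSNE = {(B,S)}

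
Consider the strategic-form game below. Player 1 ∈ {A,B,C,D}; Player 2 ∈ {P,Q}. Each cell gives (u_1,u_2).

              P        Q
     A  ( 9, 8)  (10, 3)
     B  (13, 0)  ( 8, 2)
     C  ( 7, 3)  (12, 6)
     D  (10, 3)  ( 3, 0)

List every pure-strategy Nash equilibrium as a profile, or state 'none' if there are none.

NE set: (C,Q)

(A,P): not NE [P1→B gives 13>9]
(A,Q): not NE [P1→C gives 12>10; P2→P gives 8>3]
(B,P): not NE [P2→Q gives 2>0]
(B,Q): not NE [P1→C gives 12>8]
(C,P): not NE [P1→B gives 13>7; P2→Q gives 6>3]
(C,Q): NE
(D,P): not NE [P1→B gives 13>10]
(D,Q): not NE [P1→C gives 12>3; P2→P gives 3>0]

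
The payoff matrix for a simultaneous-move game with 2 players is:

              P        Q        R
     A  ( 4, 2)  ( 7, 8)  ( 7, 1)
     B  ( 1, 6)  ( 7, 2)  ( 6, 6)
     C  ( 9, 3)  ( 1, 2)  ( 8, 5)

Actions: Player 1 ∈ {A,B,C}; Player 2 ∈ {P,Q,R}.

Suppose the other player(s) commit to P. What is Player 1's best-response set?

u_1(A vs P) = 4
u_1(B vs P) = 1
u_1(C vs P) = 9
max payoff 9 at {C}

P1 best: {C}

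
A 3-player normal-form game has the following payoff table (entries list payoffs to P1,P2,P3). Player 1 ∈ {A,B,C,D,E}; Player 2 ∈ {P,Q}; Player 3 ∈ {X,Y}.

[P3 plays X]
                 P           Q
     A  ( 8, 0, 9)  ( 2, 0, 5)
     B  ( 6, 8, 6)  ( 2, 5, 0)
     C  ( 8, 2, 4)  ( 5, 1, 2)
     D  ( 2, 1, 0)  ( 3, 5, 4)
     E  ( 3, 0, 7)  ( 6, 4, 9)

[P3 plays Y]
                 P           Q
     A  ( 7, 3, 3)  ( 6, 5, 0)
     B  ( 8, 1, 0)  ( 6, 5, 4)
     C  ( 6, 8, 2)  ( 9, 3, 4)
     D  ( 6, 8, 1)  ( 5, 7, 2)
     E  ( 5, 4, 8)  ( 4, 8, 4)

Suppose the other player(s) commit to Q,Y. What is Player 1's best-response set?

u_1(A vs Q,Y) = 6
u_1(B vs Q,Y) = 6
u_1(C vs Q,Y) = 9
u_1(D vs Q,Y) = 5
u_1(E vs Q,Y) = 4
max payoff 9 at {C}

P1 best: {C}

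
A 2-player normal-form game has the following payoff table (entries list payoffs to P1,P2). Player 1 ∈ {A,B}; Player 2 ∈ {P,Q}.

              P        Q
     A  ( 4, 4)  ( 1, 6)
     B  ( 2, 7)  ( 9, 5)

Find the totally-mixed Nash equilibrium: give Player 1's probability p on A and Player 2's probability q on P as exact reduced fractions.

P1 indiff ⇒ q·4+(1-q)·1 = q·2+(1-q)·9 ⇒ q(2) = (1-q)(8) ⇒ q = 4/5
P2 indiff ⇒ p·4+(1-p)·7 = p·6+(1-p)·5 ⇒ p(-2) = (1-p)(-2) ⇒ p = 1/2

p=1/2, q=4/5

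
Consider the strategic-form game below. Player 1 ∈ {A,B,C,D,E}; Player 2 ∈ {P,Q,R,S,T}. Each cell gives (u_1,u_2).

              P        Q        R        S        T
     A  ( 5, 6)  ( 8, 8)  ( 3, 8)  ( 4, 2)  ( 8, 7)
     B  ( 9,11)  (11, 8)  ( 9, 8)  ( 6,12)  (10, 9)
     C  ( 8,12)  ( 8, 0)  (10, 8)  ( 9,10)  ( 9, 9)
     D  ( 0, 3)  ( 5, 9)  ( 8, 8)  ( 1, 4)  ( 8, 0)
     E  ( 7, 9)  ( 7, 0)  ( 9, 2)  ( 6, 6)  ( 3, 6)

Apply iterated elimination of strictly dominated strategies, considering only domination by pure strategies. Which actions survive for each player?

Remaining: P1:{B,C} P2:{P,S}

P1 drop A (B beats it: P:9>5 Q:11>8 R:9>3 S:6>4 T:10>8)
P1 drop D (B beats it: P:9>0 Q:11>5 R:9>8 S:6>1 T:10>8)
P1 drop E (C beats it: P:8>7 Q:8>7 R:10>9 S:9>6 T:9>3)
P2 drop Q (P beats it: B:11>8 C:12>0)
P2 drop R (P beats it: B:11>8 C:12>8)
P2 drop T (P beats it: B:11>9 C:12>9)
P1→{B,C} P2→{P,S}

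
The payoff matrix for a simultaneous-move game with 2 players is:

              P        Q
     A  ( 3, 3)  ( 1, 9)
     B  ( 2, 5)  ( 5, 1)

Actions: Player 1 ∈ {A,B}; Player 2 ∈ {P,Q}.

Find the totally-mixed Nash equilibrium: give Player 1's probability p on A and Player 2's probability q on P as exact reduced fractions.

P1 mixes 2/5 on A; P2 mixes 4/5 on P

P1 indiff ⇒ q·3+(1-q)·1 = q·2+(1-q)·5 ⇒ q(1) = (1-q)(4) ⇒ q = 4/5
P2 indiff ⇒ p·3+(1-p)·5 = p·9+(1-p)·1 ⇒ p(-6) = (1-p)(-4) ⇒ p = 2/5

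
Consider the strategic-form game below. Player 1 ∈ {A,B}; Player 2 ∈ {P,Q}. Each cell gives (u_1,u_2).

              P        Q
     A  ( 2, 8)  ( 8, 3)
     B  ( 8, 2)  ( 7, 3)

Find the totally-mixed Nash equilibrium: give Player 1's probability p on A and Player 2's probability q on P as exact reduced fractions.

p=1/6, q=1/7

P1 indiff ⇒ q·2+(1-q)·8 = q·8+(1-q)·7 ⇒ q(-6) = (1-q)(-1) ⇒ q = 1/7
P2 indiff ⇒ p·8+(1-p)·2 = p·3+(1-p)·3 ⇒ p(5) = (1-p)(1) ⇒ p = 1/6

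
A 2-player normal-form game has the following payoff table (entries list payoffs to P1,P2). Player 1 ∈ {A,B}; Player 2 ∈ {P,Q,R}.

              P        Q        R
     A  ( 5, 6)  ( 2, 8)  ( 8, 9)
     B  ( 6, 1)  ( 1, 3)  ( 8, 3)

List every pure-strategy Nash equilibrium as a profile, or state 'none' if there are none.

(A,P): not NE [P1→B gives 6>5; P2→R gives 9>6]
(A,Q): not NE [P2→R gives 9>8]
(A,R): NE
(B,P): not NE [P2→R gives 3>1]
(B,Q): not NE [P1→A gives 2>1]
(B,R): NE

NE set: (A,R), (B,R)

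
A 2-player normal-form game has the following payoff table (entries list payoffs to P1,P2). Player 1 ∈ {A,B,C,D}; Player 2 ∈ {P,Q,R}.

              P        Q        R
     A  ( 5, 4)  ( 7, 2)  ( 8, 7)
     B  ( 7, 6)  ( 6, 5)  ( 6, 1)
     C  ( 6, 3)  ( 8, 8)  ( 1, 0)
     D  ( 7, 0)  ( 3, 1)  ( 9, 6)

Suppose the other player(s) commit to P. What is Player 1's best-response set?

u_1(A vs P) = 5
u_1(B vs P) = 7
u_1(C vs P) = 6
u_1(D vs P) = 7
max payoff 7 at {B,D}

BR_1 = {B,D}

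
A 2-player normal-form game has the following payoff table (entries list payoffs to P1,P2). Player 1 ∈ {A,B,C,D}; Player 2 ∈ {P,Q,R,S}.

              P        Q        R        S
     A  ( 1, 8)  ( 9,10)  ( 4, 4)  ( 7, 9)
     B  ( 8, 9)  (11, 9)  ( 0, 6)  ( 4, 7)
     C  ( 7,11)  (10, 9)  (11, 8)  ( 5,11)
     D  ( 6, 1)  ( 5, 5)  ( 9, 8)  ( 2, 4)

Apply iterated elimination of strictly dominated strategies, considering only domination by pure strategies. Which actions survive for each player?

P1 drop D (C beats it: P:7>6 Q:10>5 R:11>9 S:5>2)
P2 drop R (P beats it: A:8>4 B:9>6 C:11>8)
P1→{A,B,C} P2→{P,Q,S}

IESDS → P1:{A,B,C} P2:{P,Q,S}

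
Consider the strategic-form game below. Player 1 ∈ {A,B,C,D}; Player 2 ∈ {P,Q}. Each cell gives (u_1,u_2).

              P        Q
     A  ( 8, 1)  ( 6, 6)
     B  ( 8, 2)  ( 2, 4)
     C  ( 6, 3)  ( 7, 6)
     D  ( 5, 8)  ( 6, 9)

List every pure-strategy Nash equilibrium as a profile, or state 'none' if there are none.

PSNE = {(C,Q)}

(A,P): not NE [P2→Q gives 6>1]
(A,Q): not NE [P1→C gives 7>6]
(B,P): not NE [P2→Q gives 4>2]
(B,Q): not NE [P1→C gives 7>2]
(C,P): not NE [P1→B gives 8>6; P2→Q gives 6>3]
(C,Q): NE
(D,P): not NE [P1→B gives 8>5; P2→Q gives 9>8]
(D,Q): not NE [P1→C gives 7>6]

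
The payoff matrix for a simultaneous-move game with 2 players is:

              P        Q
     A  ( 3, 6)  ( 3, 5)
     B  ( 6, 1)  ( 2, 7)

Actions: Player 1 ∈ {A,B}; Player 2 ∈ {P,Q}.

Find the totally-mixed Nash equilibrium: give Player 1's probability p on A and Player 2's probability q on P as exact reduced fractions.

P1 mixes 6/7 on A; P2 mixes 1/4 on P

P1 indiff ⇒ q·3+(1-q)·3 = q·6+(1-q)·2 ⇒ q(-3) = (1-q)(-1) ⇒ q = 1/4
P2 indiff ⇒ p·6+(1-p)·1 = p·5+(1-p)·7 ⇒ p(1) = (1-p)(6) ⇒ p = 6/7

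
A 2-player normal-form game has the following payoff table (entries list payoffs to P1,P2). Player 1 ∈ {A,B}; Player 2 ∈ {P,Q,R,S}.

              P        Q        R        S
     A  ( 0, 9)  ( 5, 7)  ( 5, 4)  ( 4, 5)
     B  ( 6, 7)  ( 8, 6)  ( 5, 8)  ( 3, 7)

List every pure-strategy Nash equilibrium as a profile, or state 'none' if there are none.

NE set: (B,R)

(A,P): not NE [P1→B gives 6>0]
(A,Q): not NE [P1→B gives 8>5; P2→P gives 9>7]
(A,R): not NE [P2→P gives 9>4]
(A,S): not NE [P2→P gives 9>5]
(B,P): not NE [P2→R gives 8>7]
(B,Q): not NE [P2→R gives 8>6]
(B,R): NE
(B,S): not NE [P1→A gives 4>3; P2→R gives 8>7]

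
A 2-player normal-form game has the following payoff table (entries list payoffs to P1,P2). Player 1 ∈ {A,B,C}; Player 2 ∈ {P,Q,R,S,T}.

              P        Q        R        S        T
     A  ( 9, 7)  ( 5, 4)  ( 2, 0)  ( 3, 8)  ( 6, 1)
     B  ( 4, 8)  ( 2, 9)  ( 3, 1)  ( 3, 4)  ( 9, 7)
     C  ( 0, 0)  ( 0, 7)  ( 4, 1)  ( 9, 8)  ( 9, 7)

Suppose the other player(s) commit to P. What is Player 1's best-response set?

u_1(A vs P) = 9
u_1(B vs P) = 4
u_1(C vs P) = 0
max payoff 9 at {A}

BR_1 = {A}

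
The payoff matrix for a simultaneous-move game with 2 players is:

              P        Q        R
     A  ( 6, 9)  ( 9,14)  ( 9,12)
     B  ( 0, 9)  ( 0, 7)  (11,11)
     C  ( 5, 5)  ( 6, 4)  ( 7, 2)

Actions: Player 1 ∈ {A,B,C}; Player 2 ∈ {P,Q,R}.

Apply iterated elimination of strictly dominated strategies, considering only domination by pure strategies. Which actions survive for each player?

IESDS → P1:{A,B} P2:{Q,R}

P1 drop C (A beats it: P:6>5 Q:9>6 R:9>7)
P2 drop P (R beats it: A:12>9 B:11>9)
P1→{A,B} P2→{Q,R}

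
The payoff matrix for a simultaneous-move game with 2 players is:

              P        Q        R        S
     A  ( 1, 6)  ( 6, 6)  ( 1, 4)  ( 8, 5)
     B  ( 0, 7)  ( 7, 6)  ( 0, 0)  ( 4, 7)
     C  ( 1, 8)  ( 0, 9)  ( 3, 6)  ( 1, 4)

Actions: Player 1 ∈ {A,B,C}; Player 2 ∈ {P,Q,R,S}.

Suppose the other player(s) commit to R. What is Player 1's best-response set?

P1 best: {C}

u_1(A vs R) = 1
u_1(B vs R) = 0
u_1(C vs R) = 3
max payoff 3 at {C}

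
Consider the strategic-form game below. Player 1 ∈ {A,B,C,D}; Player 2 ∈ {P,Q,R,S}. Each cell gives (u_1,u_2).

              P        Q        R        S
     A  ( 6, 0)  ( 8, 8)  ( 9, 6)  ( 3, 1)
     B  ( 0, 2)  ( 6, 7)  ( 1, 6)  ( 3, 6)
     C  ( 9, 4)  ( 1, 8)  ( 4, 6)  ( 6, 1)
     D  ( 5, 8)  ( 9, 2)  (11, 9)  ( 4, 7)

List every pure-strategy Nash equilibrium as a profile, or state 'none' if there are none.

(A,P): not NE [P1→C gives 9>6; P2→Q gives 8>0]
(A,Q): not NE [P1→D gives 9>8]
(A,R): not NE [P1→D gives 11>9; P2→Q gives 8>6]
(A,S): not NE [P1→C gives 6>3; P2→Q gives 8>1]
(B,P): not NE [P1→C gives 9>0; P2→Q gives 7>2]
(B,Q): not NE [P1→D gives 9>6]
(B,R): not NE [P1→D gives 11>1; P2→Q gives 7>6]
(B,S): not NE [P1→C gives 6>3; P2→Q gives 7>6]
(C,P): not NE [P2→Q gives 8>4]
(C,Q): not NE [P1→D gives 9>1]
(C,R): not NE [P1→D gives 11>4; P2→Q gives 8>6]
(C,S): not NE [P2→Q gives 8>1]
(D,P): not NE [P1→C gives 9>5; P2→R gives 9>8]
(D,Q): not NE [P2→R gives 9>2]
(D,R): NE
(D,S): not NE [P1→C gives 6>4; P2→R gives 9>7]

NE set: (D,R)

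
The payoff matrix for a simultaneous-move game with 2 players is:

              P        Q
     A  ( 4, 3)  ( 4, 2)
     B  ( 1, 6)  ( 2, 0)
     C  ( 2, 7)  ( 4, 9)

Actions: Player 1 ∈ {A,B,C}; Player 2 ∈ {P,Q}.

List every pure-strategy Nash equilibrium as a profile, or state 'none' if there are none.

PSNE = {(A,P), (C,Q)}

(A,P): NE
(A,Q): not NE [P2→P gives 3>2]
(B,P): not NE [P1→A gives 4>1]
(B,Q): not NE [P1→C gives 4>2; P2→P gives 6>0]
(C,P): not NE [P1→A gives 4>2; P2→Q gives 9>7]
(C,Q): NE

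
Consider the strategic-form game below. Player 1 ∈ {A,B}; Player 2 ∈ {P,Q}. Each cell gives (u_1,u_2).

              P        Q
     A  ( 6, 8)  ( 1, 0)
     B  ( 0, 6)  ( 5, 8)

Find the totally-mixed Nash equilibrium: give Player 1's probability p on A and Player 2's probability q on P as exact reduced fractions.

P1 mixes 1/5 on A; P2 mixes 2/5 on P

P1 indiff ⇒ q·6+(1-q)·1 = q·0+(1-q)·5 ⇒ q(6) = (1-q)(4) ⇒ q = 2/5
P2 indiff ⇒ p·8+(1-p)·6 = p·0+(1-p)·8 ⇒ p(8) = (1-p)(2) ⇒ p = 1/5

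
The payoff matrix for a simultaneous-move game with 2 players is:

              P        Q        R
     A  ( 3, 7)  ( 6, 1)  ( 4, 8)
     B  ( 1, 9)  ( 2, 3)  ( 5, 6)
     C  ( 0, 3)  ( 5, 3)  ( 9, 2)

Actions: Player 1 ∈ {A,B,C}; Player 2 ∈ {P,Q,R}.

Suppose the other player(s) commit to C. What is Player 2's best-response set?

u_2(P vs C) = 3
u_2(Q vs C) = 3
u_2(R vs C) = 2
max payoff 3 at {P,Q}

BR_2 = {P,Q}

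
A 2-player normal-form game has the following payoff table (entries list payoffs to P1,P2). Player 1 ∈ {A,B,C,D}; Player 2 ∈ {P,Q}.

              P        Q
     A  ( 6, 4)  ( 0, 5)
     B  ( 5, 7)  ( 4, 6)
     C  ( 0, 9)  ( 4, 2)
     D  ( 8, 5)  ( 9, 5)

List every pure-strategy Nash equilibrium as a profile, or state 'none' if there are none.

NE set: (D,P), (D,Q)

(A,P): not NE [P1→D gives 8>6; P2→Q gives 5>4]
(A,Q): not NE [P1→D gives 9>0]
(B,P): not NE [P1→D gives 8>5]
(B,Q): not NE [P1→D gives 9>4; P2→P gives 7>6]
(C,P): not NE [P1→D gives 8>0]
(C,Q): not NE [P1→D gives 9>4; P2→P gives 9>2]
(D,P): NE
(D,Q): NE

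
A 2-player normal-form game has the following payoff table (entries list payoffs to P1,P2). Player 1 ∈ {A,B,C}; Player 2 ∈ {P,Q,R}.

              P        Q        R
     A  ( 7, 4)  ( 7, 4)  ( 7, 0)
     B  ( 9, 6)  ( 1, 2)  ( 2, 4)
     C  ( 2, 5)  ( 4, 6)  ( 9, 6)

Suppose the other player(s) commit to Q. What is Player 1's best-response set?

BR_1 = {A}

u_1(A vs Q) = 7
u_1(B vs Q) = 1
u_1(C vs Q) = 4
max payoff 7 at {A}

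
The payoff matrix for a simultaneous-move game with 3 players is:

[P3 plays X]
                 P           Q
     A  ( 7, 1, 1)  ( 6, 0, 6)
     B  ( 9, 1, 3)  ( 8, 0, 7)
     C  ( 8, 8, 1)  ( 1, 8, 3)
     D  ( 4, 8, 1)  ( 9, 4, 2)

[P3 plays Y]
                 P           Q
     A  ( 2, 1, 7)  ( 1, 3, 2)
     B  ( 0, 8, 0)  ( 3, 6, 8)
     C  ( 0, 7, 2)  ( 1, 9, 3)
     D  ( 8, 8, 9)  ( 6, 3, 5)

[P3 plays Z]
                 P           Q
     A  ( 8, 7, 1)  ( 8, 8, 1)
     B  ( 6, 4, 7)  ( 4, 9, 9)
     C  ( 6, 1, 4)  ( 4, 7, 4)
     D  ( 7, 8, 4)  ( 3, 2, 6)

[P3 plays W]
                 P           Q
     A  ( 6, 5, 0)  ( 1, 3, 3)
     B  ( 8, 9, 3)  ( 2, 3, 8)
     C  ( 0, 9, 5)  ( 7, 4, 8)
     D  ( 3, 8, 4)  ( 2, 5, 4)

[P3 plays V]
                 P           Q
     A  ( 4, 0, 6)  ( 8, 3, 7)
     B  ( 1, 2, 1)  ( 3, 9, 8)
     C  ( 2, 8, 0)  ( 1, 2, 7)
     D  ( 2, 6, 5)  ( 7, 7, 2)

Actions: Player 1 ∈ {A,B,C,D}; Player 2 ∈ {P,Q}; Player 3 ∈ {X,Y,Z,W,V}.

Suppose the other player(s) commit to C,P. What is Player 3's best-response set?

BR_3 = {W}

u_3(X vs C,P) = 1
u_3(Y vs C,P) = 2
u_3(Z vs C,P) = 4
u_3(W vs C,P) = 5
u_3(V vs C,P) = 0
max payoff 5 at {W}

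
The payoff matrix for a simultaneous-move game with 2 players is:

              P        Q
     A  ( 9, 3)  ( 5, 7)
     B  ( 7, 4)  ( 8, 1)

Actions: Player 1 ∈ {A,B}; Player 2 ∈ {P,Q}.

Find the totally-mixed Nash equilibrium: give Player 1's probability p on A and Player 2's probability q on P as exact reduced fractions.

p=3/7, q=3/5

P1 indiff ⇒ q·9+(1-q)·5 = q·7+(1-q)·8 ⇒ q(2) = (1-q)(3) ⇒ q = 3/5
P2 indiff ⇒ p·3+(1-p)·4 = p·7+(1-p)·1 ⇒ p(-4) = (1-p)(-3) ⇒ p = 3/7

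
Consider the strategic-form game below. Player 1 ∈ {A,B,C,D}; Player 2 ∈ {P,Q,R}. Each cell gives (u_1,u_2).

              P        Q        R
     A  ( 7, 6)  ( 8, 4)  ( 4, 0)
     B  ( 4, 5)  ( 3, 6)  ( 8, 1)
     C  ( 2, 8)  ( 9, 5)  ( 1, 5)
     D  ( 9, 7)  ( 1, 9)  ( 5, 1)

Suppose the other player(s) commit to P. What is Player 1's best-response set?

BR_1 = {D}

u_1(A vs P) = 7
u_1(B vs P) = 4
u_1(C vs P) = 2
u_1(D vs P) = 9
max payoff 9 at {D}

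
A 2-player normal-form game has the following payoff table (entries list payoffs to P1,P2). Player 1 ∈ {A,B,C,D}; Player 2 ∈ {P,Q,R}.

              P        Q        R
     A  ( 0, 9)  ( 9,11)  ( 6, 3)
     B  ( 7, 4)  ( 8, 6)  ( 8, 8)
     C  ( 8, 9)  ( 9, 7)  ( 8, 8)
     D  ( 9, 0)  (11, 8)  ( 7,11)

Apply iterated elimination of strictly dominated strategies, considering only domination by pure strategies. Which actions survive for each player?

P1 drop A (D beats it: P:9>0 Q:11>9 R:7>6)
P2 drop Q (R beats it: B:8>6 C:8>7 D:11>8)
P1→{B,C,D} P2→{P,R}

Remaining: P1:{B,C,D} P2:{P,R}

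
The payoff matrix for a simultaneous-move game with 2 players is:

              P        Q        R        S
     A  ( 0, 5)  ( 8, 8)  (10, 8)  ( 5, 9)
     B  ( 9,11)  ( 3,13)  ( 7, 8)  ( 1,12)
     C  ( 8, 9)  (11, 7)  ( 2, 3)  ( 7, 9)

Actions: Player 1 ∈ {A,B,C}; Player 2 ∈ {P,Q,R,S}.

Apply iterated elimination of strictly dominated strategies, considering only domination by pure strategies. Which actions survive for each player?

P2 drop R (S beats it: A:9>8 B:12>8 C:9>3)
P1 drop A (C beats it: P:8>0 Q:11>8 S:7>5)
P1→{B,C} P2→{P,Q,S}

Survivors P1:{B,C} P2:{P,Q,S}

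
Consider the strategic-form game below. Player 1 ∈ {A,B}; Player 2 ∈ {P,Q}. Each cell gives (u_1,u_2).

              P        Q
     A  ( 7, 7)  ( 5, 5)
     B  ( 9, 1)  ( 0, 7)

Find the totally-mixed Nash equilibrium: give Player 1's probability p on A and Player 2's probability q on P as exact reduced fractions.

p=3/4, q=5/7

P1 indiff ⇒ q·7+(1-q)·5 = q·9+(1-q)·0 ⇒ q(-2) = (1-q)(-5) ⇒ q = 5/7
P2 indiff ⇒ p·7+(1-p)·1 = p·5+(1-p)·7 ⇒ p(2) = (1-p)(6) ⇒ p = 3/4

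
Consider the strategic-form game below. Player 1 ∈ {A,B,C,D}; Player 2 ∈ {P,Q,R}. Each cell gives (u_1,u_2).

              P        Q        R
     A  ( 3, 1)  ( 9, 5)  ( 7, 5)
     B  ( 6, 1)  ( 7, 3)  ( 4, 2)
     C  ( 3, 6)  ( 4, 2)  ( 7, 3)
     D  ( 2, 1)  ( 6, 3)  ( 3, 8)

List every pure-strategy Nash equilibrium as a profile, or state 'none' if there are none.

Nash profiles: (A,Q), (A,R)

(A,P): not NE [P1→B gives 6>3; P2→R gives 5>1]
(A,Q): NE
(A,R): NE
(B,P): not NE [P2→Q gives 3>1]
(B,Q): not NE [P1→A gives 9>7]
(B,R): not NE [P1→C gives 7>4; P2→Q gives 3>2]
(C,P): not NE [P1→B gives 6>3]
(C,Q): not NE [P1→A gives 9>4; P2→P gives 6>2]
(C,R): not NE [P2→P gives 6>3]
(D,P): not NE [P1→B gives 6>2; P2→R gives 8>1]
(D,Q): not NE [P1→A gives 9>6; P2→R gives 8>3]
(D,R): not NE [P1→C gives 7>3]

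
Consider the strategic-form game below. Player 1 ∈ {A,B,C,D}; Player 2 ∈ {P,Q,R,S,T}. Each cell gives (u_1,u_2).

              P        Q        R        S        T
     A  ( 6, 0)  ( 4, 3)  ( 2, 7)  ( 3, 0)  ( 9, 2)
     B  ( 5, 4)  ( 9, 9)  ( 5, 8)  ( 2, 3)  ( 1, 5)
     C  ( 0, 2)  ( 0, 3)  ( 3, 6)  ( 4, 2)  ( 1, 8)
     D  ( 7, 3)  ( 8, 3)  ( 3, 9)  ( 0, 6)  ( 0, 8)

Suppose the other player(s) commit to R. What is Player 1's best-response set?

P1 best: {B}

u_1(A vs R) = 2
u_1(B vs R) = 5
u_1(C vs R) = 3
u_1(D vs R) = 3
max payoff 5 at {B}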